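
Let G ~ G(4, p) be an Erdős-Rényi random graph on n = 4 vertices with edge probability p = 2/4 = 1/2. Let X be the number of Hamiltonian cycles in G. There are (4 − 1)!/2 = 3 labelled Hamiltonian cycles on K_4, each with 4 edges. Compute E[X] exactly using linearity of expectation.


K_4 has (4 − 1)!/2 = 3 labelled Hamiltonian cycles.
For each such Hamiltonian cycle H, let X_H = 1 if all 4 edges of H are present in G. Then P[X_H = 1] = p^{4} = (1/2)^{4} = 1/16.
By linearity of expectation: E[X] = Σ_H E[X_H] = 3 · p^{4} = 3 · 1/16 = 3/16.
Numerically: E[X] ≈ 0.1875.

E[X] = 3 · (1/2)^{4} = 3/16 ≈ 0.1875.


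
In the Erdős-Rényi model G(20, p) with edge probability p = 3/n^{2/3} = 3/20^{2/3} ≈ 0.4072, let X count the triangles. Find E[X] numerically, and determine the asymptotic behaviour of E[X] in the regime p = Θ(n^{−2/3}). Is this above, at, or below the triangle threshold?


Number of potential triangles: C(20, 3) = 1140.
Each occurs with probability p³ ≈ (0.4072)³ ≈ 6.750000e-02.
By linearity: E[X] = C(20, 3)·p³ ≈ 1140 · 6.750000e-02 ≈ 76.9500.
Since α = 2/3 < 1, p = c/n^{2/3} ≫ 1/n is above the triangle threshold p ~ 1/n. Asymptotically E[X] ~ (c³/6)·n^{3(1−α)} = (3³/6)·n^{1} → ∞; triangles are abundant w.h.p.

E[X] ≈ 76.9500; in regime p = Θ(1/n^{2/3}) E[X] diverges (above the triangle threshold p ~ 1/n).


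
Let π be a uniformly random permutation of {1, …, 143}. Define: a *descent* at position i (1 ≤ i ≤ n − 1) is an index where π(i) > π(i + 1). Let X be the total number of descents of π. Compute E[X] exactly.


Write X = Σ X_I over i = 1, …, 142, with X_I the indicator of one descent.
There are 142 indicators.
For each fixed i, the pair (π(i), π(i+1)) is a uniformly random ordered pair of distinct values from {1, …, 143}; by symmetry P[π(i) > π(i+1)] = 1/2.
By linearity: E[X] = 142 · (1/2) = (143 − 1) · (1/2) = 71 ≈ 71.0000.

E[X] = 71 = 71.0000.


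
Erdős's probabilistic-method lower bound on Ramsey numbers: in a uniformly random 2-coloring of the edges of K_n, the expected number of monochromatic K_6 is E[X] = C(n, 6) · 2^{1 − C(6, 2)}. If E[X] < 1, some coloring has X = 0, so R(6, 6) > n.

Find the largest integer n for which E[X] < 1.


We need C(n, 6) · 2^{1 − 15} < 1, i.e. C(n, 6) < 2^{15 − 1} = 16384.
Check values of n near the boundary:
  n = 11: C(11, 6) = 462; 462 < 16384? YES
  n = 12: C(12, 6) = 924; 924 < 16384? YES
  n = 13: C(13, 6) = 1716; 1716 < 16384? YES
  n = 14: C(14, 6) = 3003; 3003 < 16384? YES
  n = 15: C(15, 6) = 5005; 5005 < 16384? YES
  n = 16: C(16, 6) = 8008; 8008 < 16384? YES
  n = 17: C(17, 6) = 12376; 12376 < 16384? YES
  n = 18: C(18, 6) = 18564; 18564 < 16384? NO
  n = 19: C(19, 6) = 27132; 27132 < 16384? NO
  n = 20: C(20, 6) = 38760; 38760 < 16384? NO
The largest n with C(n, 6) < 16384 is n = 17 (where E[X] = 1547/2048 ≈ 0.7553711). Hence R(6, 6) > 17, i.e. R(6, 6) ≥ 18.

Largest n = 17; hence R(6, 6) > 17.


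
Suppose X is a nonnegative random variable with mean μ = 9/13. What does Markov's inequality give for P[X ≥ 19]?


μ = E[X] = 9/13, a = 19.
Markov: P[X ≥ 19] ≤ μ/a = (9/13)/19 = 9/247.
Numerically: ≈ 0.03644.
(Since a = 19 > μ = 0.69231, the bound 9/247 is < 1 and informative.)

P[X ≥ 19] ≤ 9/247 ≈ 0.03644.


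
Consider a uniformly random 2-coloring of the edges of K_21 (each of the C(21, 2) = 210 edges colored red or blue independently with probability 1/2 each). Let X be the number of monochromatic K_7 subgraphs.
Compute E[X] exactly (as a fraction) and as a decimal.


Let X = Σ_S X_S over the C(21, 7) = 116280 subsets S of size 7, where X_S = 1 if the K_7 on S is monochromatic.
For a fixed S, the K_7 on S has C(7, 2) = 21 edges. P[all 21 edges red] = (1/2)^21, and likewise for blue, so P[monochromatic] = 2·(1/2)^21 = 2^{1 − 21} = 1/1048576.
By linearity: E[X] = C(21, 7) · 2^{1 − 21} = 116280 · 1/1048576 = 14535/131072.
Numerically: E[X] ≈ 0.1109.

E[X] = C(21,7)·2^(1−C(7,2)) = 14535/131072 ≈ 0.1109.


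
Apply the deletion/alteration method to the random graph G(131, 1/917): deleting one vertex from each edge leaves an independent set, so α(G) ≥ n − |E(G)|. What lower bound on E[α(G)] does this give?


E[|E(G)|] = C(131, 2)·p = 8515 · (1/917) = 65/7.
E[α(G)] ≥ n − E[|E(G)|] = 131 − 65/7 = 852/7.
Numerically: ≈ 121.714.
(This is only a lower bound; the true E[α(G)] may be larger.)

E[α(G)] ≥ 852/7 ≈ 121.714.


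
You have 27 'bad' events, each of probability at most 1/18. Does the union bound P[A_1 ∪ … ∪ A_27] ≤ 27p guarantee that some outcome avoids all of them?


Union bound: P[∪_{i=1}^{27} A_i] ≤ Σ_i P[A_i] ≤ 27·p = 27·(1/18) = 3/2.
Numerically: 3/2 ≈ 1.500.
Is 3/2 < 1? NO.
Since the bound 3/2 is ≥ 1, the union bound is uninformative here; it does NOT by itself certify existence.

27·p = 3/2 ≈ 1.500; existence NOT certified by the union bound.


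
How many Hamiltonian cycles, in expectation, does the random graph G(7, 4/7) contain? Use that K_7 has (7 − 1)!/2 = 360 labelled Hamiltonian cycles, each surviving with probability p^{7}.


K_7 has (7 − 1)!/2 = 360 labelled Hamiltonian cycles.
For each such Hamiltonian cycle H, let X_H = 1 if all 7 edges of H are present in G. Then P[X_H = 1] = p^{7} = (4/7)^{7} = 16384/823543.
By linearity of expectation: E[X] = Σ_H E[X_H] = 360 · p^{7} = 360 · 16384/823543 = 5898240/823543.
Numerically: E[X] ≈ 7.162.

E[X] = 360 · (4/7)^{7} = 5898240/823543 ≈ 7.162.


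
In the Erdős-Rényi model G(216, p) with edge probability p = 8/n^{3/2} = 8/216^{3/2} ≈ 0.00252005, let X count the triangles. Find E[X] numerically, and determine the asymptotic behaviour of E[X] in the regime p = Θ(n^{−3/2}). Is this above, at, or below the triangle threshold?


Number of potential triangles: C(216, 3) = 1656360.
Each occurs with probability p³ ≈ (0.00252005)³ ≈ 1.60039830e-08.
By linearity: E[X] = C(216, 3)·p³ ≈ 1656360 · 1.60039830e-08 ≈ 0.026508.
Since α = 3/2 > 1, p = c/n^{3/2} = o(1/n) is below the triangle threshold p ~ 1/n. Asymptotically E[X] ~ (c³/6)·n^{3(1−α)} = (8³/6)·n^{-1.5} → 0, so by Markov's inequality G has no triangles w.h.p.

E[X] ≈ 0.026508; in regime p = Θ(1/n^{3/2}) E[X] tends to 0 (below the triangle threshold p ~ 1/n).


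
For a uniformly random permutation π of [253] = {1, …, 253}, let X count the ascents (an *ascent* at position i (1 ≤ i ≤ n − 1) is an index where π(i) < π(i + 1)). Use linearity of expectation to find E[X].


Write X = Σ X_I over i = 1, …, 252, with X_I the indicator of one ascent.
There are 252 indicators.
For each fixed i, the pair (π(i), π(i+1)) is a uniformly random ordered pair of distinct values from {1, …, 253}; by symmetry P[π(i) < π(i+1)] = 1/2.
By linearity: E[X] = 252 · (1/2) = (253 − 1) · (1/2) = 126 ≈ 126.000000.

E[X] = 126 = 126.000000.


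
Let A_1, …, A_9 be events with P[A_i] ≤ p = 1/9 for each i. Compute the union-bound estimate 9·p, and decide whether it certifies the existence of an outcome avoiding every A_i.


Union bound: P[∪_{i=1}^{9} A_i] ≤ Σ_i P[A_i] ≤ 9·p = 9·(1/9) = 1.
Numerically: 1 ≈ 1.000.
Is 1 < 1? NO.
Since the bound 1 is ≥ 1, the union bound is uninformative here; it does NOT by itself certify existence.

9·p = 1 ≈ 1.000; existence NOT certified by the union bound.


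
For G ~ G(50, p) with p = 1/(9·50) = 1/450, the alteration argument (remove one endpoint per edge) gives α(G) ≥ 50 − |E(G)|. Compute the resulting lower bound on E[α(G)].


E[|E(G)|] = C(50, 2)·p = 1225 · (1/450) = 49/18.
E[α(G)] ≥ n − E[|E(G)|] = 50 − 49/18 = 851/18.
Numerically: ≈ 47.278.
(This is only a lower bound; the true E[α(G)] may be larger.)

E[α(G)] ≥ 851/18 ≈ 47.278.


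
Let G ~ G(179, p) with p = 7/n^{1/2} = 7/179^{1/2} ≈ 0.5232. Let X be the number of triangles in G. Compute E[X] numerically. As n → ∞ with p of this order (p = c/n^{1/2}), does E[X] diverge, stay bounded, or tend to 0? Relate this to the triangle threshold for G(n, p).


Number of potential triangles: C(179, 3) = 939929.
Each occurs with probability p³ ≈ (0.5232)³ ≈ 1.432236e-01.
By linearity: E[X] = C(179, 3)·p³ ≈ 939929 · 1.432236e-01 ≈ 134620.0114.
Since α = 1/2 < 1, p = c/n^{1/2} ≫ 1/n is above the triangle threshold p ~ 1/n. Asymptotically E[X] ~ (c³/6)·n^{3(1−α)} = (7³/6)·n^{1.5} → ∞; triangles are abundant w.h.p.

E[X] ≈ 134620.0114; in regime p = Θ(1/n^{1/2}) E[X] diverges (above the triangle threshold p ~ 1/n).


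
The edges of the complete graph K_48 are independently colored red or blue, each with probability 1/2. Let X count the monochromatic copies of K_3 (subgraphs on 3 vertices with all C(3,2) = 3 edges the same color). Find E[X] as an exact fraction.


Let X = Σ_S X_S over the C(48, 3) = 17296 subsets S of size 3, where X_S = 1 if the K_3 on S is monochromatic.
For a fixed S, the K_3 on S has C(3, 2) = 3 edges. P[all 3 edges red] = (1/2)^3, and likewise for blue, so P[monochromatic] = 2·(1/2)^3 = 2^{1 − 3} = 1/4.
Summing: E[X] = C(48, 3) · 2^{1 − 3} = 17296 · 1/4 = 4324.
Numerically: E[X] ≈ 4324.000.

E[X] = C(48,3)·2^(1−C(3,2)) = 4324 ≈ 4324.000.


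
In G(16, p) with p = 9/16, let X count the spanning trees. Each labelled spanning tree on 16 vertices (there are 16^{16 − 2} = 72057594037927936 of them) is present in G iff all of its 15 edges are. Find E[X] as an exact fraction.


K_16 has 16^{16 − 2} = 72057594037927936 labelled spanning trees.
For each such spanning tree H, let X_H = 1 if all 15 edges of H are present in G. Then P[X_H = 1] = p^{15} = (9/16)^{15} = 205891132094649/1152921504606846976.
Summing the indicators: E[X] = Σ_H E[X_H] = 72057594037927936 · p^{15} = 72057594037927936 · 205891132094649/1152921504606846976 = 205891132094649/16.
Numerically: E[X] ≈ 1.2868e+13.

E[X] = 72057594037927936 · (9/16)^{15} = 205891132094649/16 ≈ 1.2868e+13.


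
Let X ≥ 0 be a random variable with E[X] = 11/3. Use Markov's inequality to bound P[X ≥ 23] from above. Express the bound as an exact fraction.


μ = E[X] = 11/3, a = 23.
Markov: P[X ≥ 23] ≤ μ/a = (11/3)/23 = 11/69.
Numerically: ≈ 0.1594.
(Since a = 23 > μ = 3.6667, the bound 11/69 is < 1 and informative.)

P[X ≥ 23] ≤ 11/69 ≈ 0.1594.


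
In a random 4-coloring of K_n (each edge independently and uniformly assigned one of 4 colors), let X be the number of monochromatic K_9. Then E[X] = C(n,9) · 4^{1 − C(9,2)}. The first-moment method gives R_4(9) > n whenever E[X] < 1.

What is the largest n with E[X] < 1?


We need C(n, 9) · 4^{1 − 36} < 1, i.e. C(n, 9) < 4^{36 − 1} = 1180591620717411303424.
Check values of n near the boundary:
  n = 913: C(913, 9) = 1167605542753639808390; 1167605542753639808390 < 1180591620717411303424? YES
  n = 914: C(914, 9) = 1179217089587653905932; 1179217089587653905932 < 1180591620717411303424? YES
  n = 915: C(915, 9) = 1190931166636537885130; 1190931166636537885130 < 1180591620717411303424? NO
The largest n with C(n, 9) < 1180591620717411303424 is n = 914 (where E[X] = 294804272396913476483/295147905179352825856 ≈ 0.998836). Hence R_4(9) > 914, i.e. R_4(9) ≥ 915.

Largest n = 914; hence R_4(9) > 914.


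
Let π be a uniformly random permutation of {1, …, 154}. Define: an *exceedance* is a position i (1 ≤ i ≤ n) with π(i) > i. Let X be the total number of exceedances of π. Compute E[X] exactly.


Write X = Σ_{i=1}^{154} X_i, where X_i = 1_{π(i) > i}.
For each fixed i, π(i) is uniform over {1, …, 154} (marginal of a uniform permutation), so P[π(i) > i] = (n − i)/n. Summing: Σ_{i=1}^{154} (n − i)/n = (0 + 1 + … + 153)/154 = 154(154 − 1)/(2·154) = (154 − 1)/2.
Hence E[X] = Σ_{i=1}^{154} (154 − i)/154 = 153/2 ≈ 76.500000.

E[X] = 153/2 = 76.500000.


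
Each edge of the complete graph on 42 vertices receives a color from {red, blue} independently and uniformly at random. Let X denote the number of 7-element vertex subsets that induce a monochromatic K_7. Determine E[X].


Let X = Σ_S X_S over the C(42, 7) = 26978328 subsets S of size 7, where X_S = 1 if the K_7 on S is monochromatic.
For a fixed S, the K_7 on S has C(7, 2) = 21 edges. P[all 21 edges red] = (1/2)^21, and likewise for blue, so P[monochromatic] = 2·(1/2)^21 = 2^{1 − 21} = 1/1048576.
By linearity: E[X] = C(42, 7) · 2^{1 − 21} = 26978328 · 1/1048576 = 3372291/131072.
Numerically: E[X] ≈ 25.7285.

E[X] = C(42,7)·2^(1−C(7,2)) = 3372291/131072 ≈ 25.7285.


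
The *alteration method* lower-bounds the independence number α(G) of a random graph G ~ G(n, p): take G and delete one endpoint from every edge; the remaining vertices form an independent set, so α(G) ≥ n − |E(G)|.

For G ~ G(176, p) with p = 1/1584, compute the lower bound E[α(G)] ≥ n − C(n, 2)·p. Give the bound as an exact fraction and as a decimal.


E[|E(G)|] = C(176, 2)·p = 15400 · (1/1584) = 175/18.
E[α(G)] ≥ n − E[|E(G)|] = 176 − 175/18 = 2993/18.
Numerically: ≈ 166.278.
(This is only a lower bound; the true E[α(G)] may be larger.)

E[α(G)] ≥ 2993/18 ≈ 166.278.


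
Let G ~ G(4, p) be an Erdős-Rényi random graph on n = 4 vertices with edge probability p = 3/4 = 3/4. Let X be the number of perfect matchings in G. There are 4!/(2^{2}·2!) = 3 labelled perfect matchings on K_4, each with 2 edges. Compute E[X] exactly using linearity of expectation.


K_4 has 4!/(2^{2}·2!) = 3 labelled perfect matchings.
For each such perfect matching H, let X_H = 1 if all 2 edges of H are present in G. Then P[X_H = 1] = p^{2} = (3/4)^{2} = 9/16.
Summing the indicators: E[X] = Σ_H E[X_H] = 3 · p^{2} = 3 · 9/16 = 27/16.
Numerically: E[X] ≈ 1.6875.

E[X] = 3 · (3/4)^{2} = 27/16 ≈ 1.6875.


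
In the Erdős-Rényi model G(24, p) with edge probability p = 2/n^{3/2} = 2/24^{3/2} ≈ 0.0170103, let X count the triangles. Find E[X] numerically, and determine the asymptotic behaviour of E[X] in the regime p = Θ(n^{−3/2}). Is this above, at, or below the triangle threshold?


Number of potential triangles: C(24, 3) = 2024.
Each occurs with probability p³ ≈ (0.0170103)³ ≈ 4.92197495e-06.
By linearity: E[X] = C(24, 3)·p³ ≈ 2024 · 4.92197495e-06 ≈ 0.009962.
Since α = 3/2 > 1, p = c/n^{3/2} = o(1/n) is below the triangle threshold p ~ 1/n. Asymptotically E[X] ~ (c³/6)·n^{3(1−α)} = (2³/6)·n^{-1.5} → 0, so by Markov's inequality G has no triangles w.h.p.

E[X] ≈ 0.009962; in regime p = Θ(1/n^{3/2}) E[X] tends to 0 (below the triangle threshold p ~ 1/n).


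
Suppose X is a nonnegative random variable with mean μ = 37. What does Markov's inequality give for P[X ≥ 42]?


μ = E[X] = 37, a = 42.
Markov: P[X ≥ 42] ≤ μ/a = (37)/42 = 37/42.
Numerically: ≈ 0.881.
(Since a = 42 > μ = 37.000, the bound 37/42 is < 1 and informative.)

P[X ≥ 42] ≤ 37/42 ≈ 0.881.


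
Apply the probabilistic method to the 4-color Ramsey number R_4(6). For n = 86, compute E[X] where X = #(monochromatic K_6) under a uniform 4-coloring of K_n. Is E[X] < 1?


E[X] = C(86, 6) · 4^{1 − 15} = 470155077 · 4^{−14} = 470155077/268435456.
As a reduced fraction: E[X] = 470155077/268435456 ≈ 1.75146.
Is E[X] < 1? NO.
Since E[X] ≥ 1, the first-moment bound is inconclusive at n = 86; it does NOT by itself certify R_4(6) > 86.

E[X] = 470155077/268435456 ≈ 1.75146; E[X] ≥ 1; first-moment method inconclusive here.


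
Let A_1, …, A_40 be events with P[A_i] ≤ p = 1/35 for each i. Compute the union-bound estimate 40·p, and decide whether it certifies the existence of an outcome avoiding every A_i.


Union bound: P[∪_{i=1}^{40} A_i] ≤ Σ_i P[A_i] ≤ 40·p = 40·(1/35) = 8/7.
Numerically: 8/7 ≈ 1.1428571.
Is 8/7 < 1? NO.
Since the bound 8/7 is ≥ 1, the union bound is uninformative here; it does NOT by itself certify existence.

40·p = 8/7 ≈ 1.1428571; existence NOT certified by the union bound.


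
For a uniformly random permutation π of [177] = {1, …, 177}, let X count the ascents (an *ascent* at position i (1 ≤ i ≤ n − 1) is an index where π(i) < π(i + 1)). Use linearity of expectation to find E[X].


Write X = Σ X_I over i = 1, …, 176, with X_I the indicator of one ascent.
There are 176 indicators.
For each fixed i, the pair (π(i), π(i+1)) is a uniformly random ordered pair of distinct values from {1, …, 177}; by symmetry P[π(i) < π(i+1)] = 1/2.
By linearity: E[X] = 176 · (1/2) = (177 − 1) · (1/2) = 88 ≈ 88.0000.

E[X] = 88 = 88.0000.


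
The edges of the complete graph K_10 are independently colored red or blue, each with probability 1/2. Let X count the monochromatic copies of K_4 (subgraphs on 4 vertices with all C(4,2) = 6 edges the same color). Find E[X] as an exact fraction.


Let X = Σ_S X_S over the C(10, 4) = 210 subsets S of size 4, where X_S = 1 if the K_4 on S is monochromatic.
For a fixed S, the K_4 on S has C(4, 2) = 6 edges. P[all 6 edges red] = (1/2)^6, and likewise for blue, so P[monochromatic] = 2·(1/2)^6 = 2^{1 − 6} = 1/32.
By linearity of expectation: E[X] = C(10, 4) · 2^{1 − 6} = 210 · 1/32 = 105/16.
Numerically: E[X] ≈ 6.5625.

E[X] = C(10,4)·2^(1−C(4,2)) = 105/16 ≈ 6.5625.


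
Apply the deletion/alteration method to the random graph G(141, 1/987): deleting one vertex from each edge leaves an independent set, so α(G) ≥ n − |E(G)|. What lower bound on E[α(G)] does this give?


E[|E(G)|] = C(141, 2)·p = 9870 · (1/987) = 10.
E[α(G)] ≥ n − E[|E(G)|] = 141 − 10 = 131.
Numerically: ≈ 131.0000.
(This is only a lower bound; the true E[α(G)] may be larger.)

E[α(G)] ≥ 131 ≈ 131.0000.


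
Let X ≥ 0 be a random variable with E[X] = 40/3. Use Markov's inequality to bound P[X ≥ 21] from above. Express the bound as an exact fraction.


μ = E[X] = 40/3, a = 21.
Markov: P[X ≥ 21] ≤ μ/a = (40/3)/21 = 40/63.
Numerically: ≈ 0.63492.
(Since a = 21 > μ = 13.33333, the bound 40/63 is < 1 and informative.)

P[X ≥ 21] ≤ 40/63 ≈ 0.63492.


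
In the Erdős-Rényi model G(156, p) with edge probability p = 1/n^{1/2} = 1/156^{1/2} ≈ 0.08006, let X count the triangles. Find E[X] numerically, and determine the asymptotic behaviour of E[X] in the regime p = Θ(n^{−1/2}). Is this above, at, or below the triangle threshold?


Number of potential triangles: C(156, 3) = 620620.
Each occurs with probability p³ ≈ (0.08006)³ ≈ 5.132313e-04.
By linearity: E[X] = C(156, 3)·p³ ≈ 620620 · 5.132313e-04 ≈ 318.5216.
Since α = 1/2 < 1, p = c/n^{1/2} ≫ 1/n is above the triangle threshold p ~ 1/n. Asymptotically E[X] ~ (c³/6)·n^{3(1−α)} = (1³/6)·n^{1.5} → ∞; triangles are abundant w.h.p.

E[X] ≈ 318.5216; in regime p = Θ(1/n^{1/2}) E[X] diverges (above the triangle threshold p ~ 1/n).


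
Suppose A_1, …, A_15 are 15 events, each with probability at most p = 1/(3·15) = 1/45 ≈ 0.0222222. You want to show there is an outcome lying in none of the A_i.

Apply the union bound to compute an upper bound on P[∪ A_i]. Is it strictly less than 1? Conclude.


Union bound: P[∪_{i=1}^{15} A_i] ≤ Σ_i P[A_i] ≤ 15·p = 15·(1/45) = 1/3.
Numerically: 1/3 ≈ 0.3333333.
Is 1/3 < 1? YES.
Since P[∪ A_i] ≤ 1/3 < 1, the complement has P[∩ A_i^c] ≥ 1 − 1/3 = 2/3 > 0, so some outcome avoids every A_i.

15·p = 1/3 ≈ 0.3333333; existence CERTIFIED by the union bound.


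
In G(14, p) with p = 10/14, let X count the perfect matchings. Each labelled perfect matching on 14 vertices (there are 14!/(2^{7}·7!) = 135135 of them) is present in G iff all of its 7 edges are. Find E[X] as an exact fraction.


K_14 has 14!/(2^{7}·7!) = 135135 labelled perfect matchings.
For each such perfect matching H, let X_H = 1 if all 7 edges of H are present in G. Then P[X_H = 1] = p^{7} = (5/7)^{7} = 78125/823543.
By linearity: E[X] = Σ_H E[X_H] = 135135 · p^{7} = 135135 · 78125/823543 = 1508203125/117649.
Numerically: E[X] ≈ 1.282e+04.

E[X] = 135135 · (5/7)^{7} = 1508203125/117649 ≈ 1.282e+04.


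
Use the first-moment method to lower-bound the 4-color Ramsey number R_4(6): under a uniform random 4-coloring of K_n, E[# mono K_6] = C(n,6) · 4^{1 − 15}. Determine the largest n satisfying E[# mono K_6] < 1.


We need C(n, 6) · 4^{1 − 15} < 1, i.e. C(n, 6) < 4^{15 − 1} = 268435456.
Check values of n near the boundary:
  n = 73: C(73, 6) = 170230452; 170230452 < 268435456? YES
  n = 74: C(74, 6) = 185250786; 185250786 < 268435456? YES
  n = 75: C(75, 6) = 201359550; 201359550 < 268435456? YES
  n = 76: C(76, 6) = 218618940; 218618940 < 268435456? YES
  n = 77: C(77, 6) = 237093780; 237093780 < 268435456? YES
  n = 78: C(78, 6) = 256851595; 256851595 < 268435456? YES
  n = 79: C(79, 6) = 277962685; 277962685 < 268435456? NO
  n = 80: C(80, 6) = 300500200; 300500200 < 268435456? NO
The largest n with C(n, 6) < 268435456 is n = 78 (where E[X] = 256851595/268435456 ≈ 0.956847). Hence R_4(6) > 78, i.e. R_4(6) ≥ 79.

Largest n = 78; hence R_4(6) > 78.


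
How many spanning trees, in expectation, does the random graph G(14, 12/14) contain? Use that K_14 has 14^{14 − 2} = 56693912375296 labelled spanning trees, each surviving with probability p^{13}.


K_14 has 14^{14 − 2} = 56693912375296 labelled spanning trees.
For each such spanning tree H, let X_H = 1 if all 13 edges of H are present in G. Then P[X_H = 1] = p^{13} = (6/7)^{13} = 13060694016/96889010407.
By linearity: E[X] = Σ_H E[X_H] = 56693912375296 · p^{13} = 56693912375296 · 13060694016/96889010407 = 53496602689536/7.
Numerically: E[X] ≈ 7.64237e+12.

E[X] = 56693912375296 · (6/7)^{13} = 53496602689536/7 ≈ 7.64237e+12.


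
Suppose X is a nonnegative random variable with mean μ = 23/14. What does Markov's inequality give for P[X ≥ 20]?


μ = E[X] = 23/14, a = 20.
Markov: P[X ≥ 20] ≤ μ/a = (23/14)/20 = 23/280.
Numerically: ≈ 0.08214.
(Since a = 20 > μ = 1.64286, the bound 23/280 is < 1 and informative.)

P[X ≥ 20] ≤ 23/280 ≈ 0.08214.


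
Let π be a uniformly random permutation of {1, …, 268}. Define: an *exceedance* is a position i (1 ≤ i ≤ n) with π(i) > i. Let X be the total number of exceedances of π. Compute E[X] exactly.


Write X = Σ_{i=1}^{268} X_i, where X_i = 1_{π(i) > i}.
For each fixed i, π(i) is uniform over {1, …, 268} (marginal of a uniform permutation), so P[π(i) > i] = (n − i)/n. Summing: Σ_{i=1}^{268} (n − i)/n = (0 + 1 + … + 267)/268 = 268(268 − 1)/(2·268) = (268 − 1)/2.
Hence E[X] = Σ_{i=1}^{268} (268 − i)/268 = 267/2 ≈ 133.50000.

E[X] = 267/2 = 133.50000.


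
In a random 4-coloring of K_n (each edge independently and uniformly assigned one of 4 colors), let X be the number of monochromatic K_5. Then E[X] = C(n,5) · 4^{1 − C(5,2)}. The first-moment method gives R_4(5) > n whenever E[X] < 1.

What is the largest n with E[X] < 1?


We need C(n, 5) · 4^{1 − 10} < 1, i.e. C(n, 5) < 4^{10 − 1} = 262144.
Check values of n near the boundary:
  n = 29: C(29, 5) = 118755; 118755 < 262144? YES
  n = 30: C(30, 5) = 142506; 142506 < 262144? YES
  n = 31: C(31, 5) = 169911; 169911 < 262144? YES
  n = 32: C(32, 5) = 201376; 201376 < 262144? YES
  n = 33: C(33, 5) = 237336; 237336 < 262144? YES
  n = 34: C(34, 5) = 278256; 278256 < 262144? NO
  n = 35: C(35, 5) = 324632; 324632 < 262144? NO
  n = 36: C(36, 5) = 376992; 376992 < 262144? NO
The largest n with C(n, 5) < 262144 is n = 33 (where E[X] = 29667/32768 ≈ 0.905365). Hence R_4(5) > 33, i.e. R_4(5) ≥ 34.

Largest n = 33; hence R_4(5) > 33.


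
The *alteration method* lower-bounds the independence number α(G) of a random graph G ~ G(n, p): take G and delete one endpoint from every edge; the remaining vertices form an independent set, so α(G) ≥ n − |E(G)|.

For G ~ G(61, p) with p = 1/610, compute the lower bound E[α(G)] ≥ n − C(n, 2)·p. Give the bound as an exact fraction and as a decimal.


E[|E(G)|] = C(61, 2)·p = 1830 · (1/610) = 3.
E[α(G)] ≥ n − E[|E(G)|] = 61 − 3 = 58.
Numerically: ≈ 58.000.
(This is only a lower bound; the true E[α(G)] may be larger.)

E[α(G)] ≥ 58 ≈ 58.000.


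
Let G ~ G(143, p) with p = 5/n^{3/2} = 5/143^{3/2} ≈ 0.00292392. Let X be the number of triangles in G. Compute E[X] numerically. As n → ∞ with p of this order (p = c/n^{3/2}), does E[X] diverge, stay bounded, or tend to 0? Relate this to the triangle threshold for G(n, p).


Number of potential triangles: C(143, 3) = 477191.
Each occurs with probability p³ ≈ (0.00292392)³ ≈ 2.49975729e-08.
By linearity: E[X] = C(143, 3)·p³ ≈ 477191 · 2.49975729e-08 ≈ 0.011929.
Since α = 3/2 > 1, p = c/n^{3/2} = o(1/n) is below the triangle threshold p ~ 1/n. Asymptotically E[X] ~ (c³/6)·n^{3(1−α)} = (5³/6)·n^{-1.5} → 0, so by Markov's inequality G has no triangles w.h.p.

E[X] ≈ 0.011929; in regime p = Θ(1/n^{3/2}) E[X] tends to 0 (below the triangle threshold p ~ 1/n).


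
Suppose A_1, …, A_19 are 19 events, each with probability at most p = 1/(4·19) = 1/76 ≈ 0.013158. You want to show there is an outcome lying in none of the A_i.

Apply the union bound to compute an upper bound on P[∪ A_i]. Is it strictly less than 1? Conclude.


Union bound: P[∪_{i=1}^{19} A_i] ≤ Σ_i P[A_i] ≤ 19·p = 19·(1/76) = 1/4.
Numerically: 1/4 ≈ 0.250000.
Is 1/4 < 1? YES.
Since P[∪ A_i] ≤ 1/4 < 1, the complement has P[∩ A_i^c] ≥ 1 − 1/4 = 3/4 > 0, so some outcome avoids every A_i.

19·p = 1/4 ≈ 0.250000; existence CERTIFIED by the union bound.


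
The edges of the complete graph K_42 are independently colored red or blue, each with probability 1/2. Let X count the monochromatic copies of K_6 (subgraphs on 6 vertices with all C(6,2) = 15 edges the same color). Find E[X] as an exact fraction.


Let X = Σ_S X_S over the C(42, 6) = 5245786 subsets S of size 6, where X_S = 1 if the K_6 on S is monochromatic.
For a fixed S, the K_6 on S has C(6, 2) = 15 edges. P[all 15 edges red] = (1/2)^15, and likewise for blue, so P[monochromatic] = 2·(1/2)^15 = 2^{1 − 15} = 1/16384.
By linearity of expectation: E[X] = C(42, 6) · 2^{1 − 15} = 5245786 · 1/16384 = 2622893/8192.
Numerically: E[X] ≈ 320.177.

E[X] = C(42,6)·2^(1−C(6,2)) = 2622893/8192 ≈ 320.177.


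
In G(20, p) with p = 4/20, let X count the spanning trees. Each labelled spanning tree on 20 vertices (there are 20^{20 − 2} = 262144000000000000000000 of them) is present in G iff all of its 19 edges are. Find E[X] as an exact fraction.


K_20 has 20^{20 − 2} = 262144000000000000000000 labelled spanning trees.
For each such spanning tree H, let X_H = 1 if all 19 edges of H are present in G. Then P[X_H = 1] = p^{19} = (1/5)^{19} = 1/19073486328125.
By linearity: E[X] = Σ_H E[X_H] = 262144000000000000000000 · p^{19} = 262144000000000000000000 · 1/19073486328125 = 68719476736/5.
Numerically: E[X] ≈ 1.3744e+10.

E[X] = 262144000000000000000000 · (1/5)^{19} = 68719476736/5 ≈ 1.3744e+10.


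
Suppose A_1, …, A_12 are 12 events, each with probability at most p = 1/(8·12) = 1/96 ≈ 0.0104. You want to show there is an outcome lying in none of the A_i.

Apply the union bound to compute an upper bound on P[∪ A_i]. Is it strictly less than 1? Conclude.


Union bound: P[∪_{i=1}^{12} A_i] ≤ Σ_i P[A_i] ≤ 12·p = 12·(1/96) = 1/8.
Numerically: 1/8 ≈ 0.1250.
Is 1/8 < 1? YES.
Since P[∪ A_i] ≤ 1/8 < 1, the complement has P[∩ A_i^c] ≥ 1 − 1/8 = 7/8 > 0, so some outcome avoids every A_i.

12·p = 1/8 ≈ 0.1250; existence CERTIFIED by the union bound.


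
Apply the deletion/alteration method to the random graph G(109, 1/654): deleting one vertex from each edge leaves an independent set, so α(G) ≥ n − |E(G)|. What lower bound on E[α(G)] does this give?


E[|E(G)|] = C(109, 2)·p = 5886 · (1/654) = 9.
E[α(G)] ≥ n − E[|E(G)|] = 109 − 9 = 100.
Numerically: ≈ 100.00000.
(This is only a lower bound; the true E[α(G)] may be larger.)

E[α(G)] ≥ 100 ≈ 100.00000.


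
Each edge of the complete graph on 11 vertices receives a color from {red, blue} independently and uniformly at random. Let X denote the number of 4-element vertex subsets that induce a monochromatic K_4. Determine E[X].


Let X = Σ_S X_S over the C(11, 4) = 330 subsets S of size 4, where X_S = 1 if the K_4 on S is monochromatic.
For a fixed S, the K_4 on S has C(4, 2) = 6 edges. P[all 6 edges red] = (1/2)^6, and likewise for blue, so P[monochromatic] = 2·(1/2)^6 = 2^{1 − 6} = 1/32.
By linearity of expectation: E[X] = C(11, 4) · 2^{1 − 6} = 330 · 1/32 = 165/16.
Numerically: E[X] ≈ 10.312.

E[X] = C(11,4)·2^(1−C(4,2)) = 165/16 ≈ 10.312.


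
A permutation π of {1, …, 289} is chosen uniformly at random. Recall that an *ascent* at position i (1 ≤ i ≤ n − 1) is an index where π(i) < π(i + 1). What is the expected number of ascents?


Write X = Σ X_I over i = 1, …, 288, with X_I the indicator of one ascent.
There are 288 indicators.
For each fixed i, the pair (π(i), π(i+1)) is a uniformly random ordered pair of distinct values from {1, …, 289}; by symmetry P[π(i) < π(i+1)] = 1/2.
By linearity: E[X] = 288 · (1/2) = (289 − 1) · (1/2) = 144 ≈ 144.000000.

E[X] = 144 = 144.000000.


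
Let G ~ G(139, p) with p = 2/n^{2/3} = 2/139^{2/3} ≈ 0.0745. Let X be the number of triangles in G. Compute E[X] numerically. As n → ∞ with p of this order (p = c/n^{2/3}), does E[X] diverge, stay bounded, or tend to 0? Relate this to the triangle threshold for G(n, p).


Number of potential triangles: C(139, 3) = 437989.
Each occurs with probability p³ ≈ (0.0745)³ ≈ 4.14057e-04.
By linearity: E[X] = C(139, 3)·p³ ≈ 437989 · 4.14057e-04 ≈ 181.353.
Since α = 2/3 < 1, p = c/n^{2/3} ≫ 1/n is above the triangle threshold p ~ 1/n. Asymptotically E[X] ~ (c³/6)·n^{3(1−α)} = (2³/6)·n^{1} → ∞; triangles are abundant w.h.p.

E[X] ≈ 181.353; in regime p = Θ(1/n^{2/3}) E[X] diverges (above the triangle threshold p ~ 1/n).


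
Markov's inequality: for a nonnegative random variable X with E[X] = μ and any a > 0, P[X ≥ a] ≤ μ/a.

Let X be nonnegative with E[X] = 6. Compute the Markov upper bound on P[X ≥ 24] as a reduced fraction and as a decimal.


μ = E[X] = 6, a = 24.
Markov: P[X ≥ 24] ≤ μ/a = (6)/24 = 1/4.
Numerically: ≈ 0.2500.
(Since a = 24 > μ = 6.0000, the bound 1/4 is < 1 and informative.)

P[X ≥ 24] ≤ 1/4 ≈ 0.2500.


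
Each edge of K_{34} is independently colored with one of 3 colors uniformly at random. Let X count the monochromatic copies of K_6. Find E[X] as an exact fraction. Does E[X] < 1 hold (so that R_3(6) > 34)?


E[X] = C(34, 6) · 3^{1 − 15} = 1344904 · 3^{−14} = 1344904/4782969.
As a reduced fraction: E[X] = 1344904/4782969 ≈ 0.281.
Is E[X] < 1? YES.
Since E[X] < 1, there exists a 3-coloring of K_{34} with no monochromatic K_6; hence R_3(6) > 34.

E[X] = 1344904/4782969 ≈ 0.281; E[X] < 1, so R_3(6) > 34.


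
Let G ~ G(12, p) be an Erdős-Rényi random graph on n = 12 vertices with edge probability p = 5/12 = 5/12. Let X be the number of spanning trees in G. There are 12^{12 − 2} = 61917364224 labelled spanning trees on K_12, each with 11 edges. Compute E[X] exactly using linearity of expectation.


K_12 has 12^{12 − 2} = 61917364224 labelled spanning trees.
For each such spanning tree H, let X_H = 1 if all 11 edges of H are present in G. Then P[X_H = 1] = p^{11} = (5/12)^{11} = 48828125/743008370688.
By linearity of expectation: E[X] = Σ_H E[X_H] = 61917364224 · p^{11} = 61917364224 · 48828125/743008370688 = 48828125/12.
Numerically: E[X] ≈ 4.069e+06.

E[X] = 61917364224 · (5/12)^{11} = 48828125/12 ≈ 4.069e+06.


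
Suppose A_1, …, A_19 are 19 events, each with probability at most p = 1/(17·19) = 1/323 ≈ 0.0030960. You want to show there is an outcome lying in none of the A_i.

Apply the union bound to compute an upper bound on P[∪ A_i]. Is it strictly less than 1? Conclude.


Union bound: P[∪_{i=1}^{19} A_i] ≤ Σ_i P[A_i] ≤ 19·p = 19·(1/323) = 1/17.
Numerically: 1/17 ≈ 0.0588235.
Is 1/17 < 1? YES.
Since P[∪ A_i] ≤ 1/17 < 1, the complement has P[∩ A_i^c] ≥ 1 − 1/17 = 16/17 > 0, so some outcome avoids every A_i.

19·p = 1/17 ≈ 0.0588235; existence CERTIFIED by the union bound.


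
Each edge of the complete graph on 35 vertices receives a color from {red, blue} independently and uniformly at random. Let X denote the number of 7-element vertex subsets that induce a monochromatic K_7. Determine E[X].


Let X = Σ_S X_S over the C(35, 7) = 6724520 subsets S of size 7, where X_S = 1 if the K_7 on S is monochromatic.
For a fixed S, the K_7 on S has C(7, 2) = 21 edges. P[all 21 edges red] = (1/2)^21, and likewise for blue, so P[monochromatic] = 2·(1/2)^21 = 2^{1 − 21} = 1/1048576.
Summing: E[X] = C(35, 7) · 2^{1 − 21} = 6724520 · 1/1048576 = 840565/131072.
Numerically: E[X] ≈ 6.413002.

E[X] = C(35,7)·2^(1−C(7,2)) = 840565/131072 ≈ 6.413002.


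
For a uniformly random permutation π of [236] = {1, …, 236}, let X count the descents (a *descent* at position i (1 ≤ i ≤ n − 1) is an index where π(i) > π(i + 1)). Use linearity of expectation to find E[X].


Write X = Σ X_I over i = 1, …, 235, with X_I the indicator of one descent.
There are 235 indicators.
For each fixed i, the pair (π(i), π(i+1)) is a uniformly random ordered pair of distinct values from {1, …, 236}; by symmetry P[π(i) > π(i+1)] = 1/2.
By linearity: E[X] = 235 · (1/2) = (236 − 1) · (1/2) = 235/2 ≈ 117.500.

E[X] = 235/2 = 117.500.


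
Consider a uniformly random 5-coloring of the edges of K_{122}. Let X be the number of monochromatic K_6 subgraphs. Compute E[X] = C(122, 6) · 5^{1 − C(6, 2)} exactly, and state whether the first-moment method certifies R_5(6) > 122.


E[X] = C(122, 6) · 5^{1 − 15} = 4042116078 · 5^{−14} = 4042116078/6103515625.
As a reduced fraction: E[X] = 4042116078/6103515625 ≈ 0.6623.
Is E[X] < 1? YES.
Since E[X] < 1, there exists a 5-coloring of K_{122} with no monochromatic K_6; hence R_5(6) > 122.

E[X] = 4042116078/6103515625 ≈ 0.6623; E[X] < 1, so R_5(6) > 122.


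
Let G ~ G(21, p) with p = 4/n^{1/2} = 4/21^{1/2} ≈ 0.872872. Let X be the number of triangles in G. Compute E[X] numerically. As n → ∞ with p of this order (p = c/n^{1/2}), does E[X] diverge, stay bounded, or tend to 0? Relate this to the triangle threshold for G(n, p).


Number of potential triangles: C(21, 3) = 1330.
Each occurs with probability p³ ≈ (0.872872)³ ≈ 6.65044999e-01.
By linearity: E[X] = C(21, 3)·p³ ≈ 1330 · 6.65044999e-01 ≈ 884.509848.
Since α = 1/2 < 1, p = c/n^{1/2} ≫ 1/n is above the triangle threshold p ~ 1/n. Asymptotically E[X] ~ (c³/6)·n^{3(1−α)} = (4³/6)·n^{1.5} → ∞; triangles are abundant w.h.p.

E[X] ≈ 884.509848; in regime p = Θ(1/n^{1/2}) E[X] diverges (above the triangle threshold p ~ 1/n).


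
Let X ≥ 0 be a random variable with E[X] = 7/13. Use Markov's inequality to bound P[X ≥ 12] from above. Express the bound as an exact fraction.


μ = E[X] = 7/13, a = 12.
Markov: P[X ≥ 12] ≤ μ/a = (7/13)/12 = 7/156.
Numerically: ≈ 0.044872.
(Since a = 12 > μ = 0.538462, the bound 7/156 is < 1 and informative.)

P[X ≥ 12] ≤ 7/156 ≈ 0.044872.


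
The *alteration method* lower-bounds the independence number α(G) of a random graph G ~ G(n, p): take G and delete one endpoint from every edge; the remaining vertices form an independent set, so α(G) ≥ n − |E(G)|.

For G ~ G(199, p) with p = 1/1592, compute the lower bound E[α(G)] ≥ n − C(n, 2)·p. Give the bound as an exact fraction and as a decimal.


E[|E(G)|] = C(199, 2)·p = 19701 · (1/1592) = 99/8.
E[α(G)] ≥ n − E[|E(G)|] = 199 − 99/8 = 1493/8.
Numerically: ≈ 186.62500.
(This is only a lower bound; the true E[α(G)] may be larger.)

E[α(G)] ≥ 1493/8 ≈ 186.62500.


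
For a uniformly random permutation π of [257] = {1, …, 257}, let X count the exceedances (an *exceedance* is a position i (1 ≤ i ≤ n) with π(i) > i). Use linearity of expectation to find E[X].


Write X = Σ_{i=1}^{257} X_i, where X_i = 1_{π(i) > i}.
For each fixed i, π(i) is uniform over {1, …, 257} (marginal of a uniform permutation), so P[π(i) > i] = (n − i)/n. Summing: Σ_{i=1}^{257} (n − i)/n = (0 + 1 + … + 256)/257 = 257(257 − 1)/(2·257) = (257 − 1)/2.
Hence E[X] = Σ_{i=1}^{257} (257 − i)/257 = 128 ≈ 128.00000.

E[X] = 128 = 128.00000.


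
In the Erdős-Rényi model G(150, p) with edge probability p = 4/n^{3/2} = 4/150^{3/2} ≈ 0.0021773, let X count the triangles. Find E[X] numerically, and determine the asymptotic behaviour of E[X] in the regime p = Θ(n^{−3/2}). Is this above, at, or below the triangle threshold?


Number of potential triangles: C(150, 3) = 551300.
Each occurs with probability p³ ≈ (0.0021773)³ ≈ 1.0322130e-08.
By linearity: E[X] = C(150, 3)·p³ ≈ 551300 · 1.0322130e-08 ≈ 0.00569.
Since α = 3/2 > 1, p = c/n^{3/2} = o(1/n) is below the triangle threshold p ~ 1/n. Asymptotically E[X] ~ (c³/6)·n^{3(1−α)} = (4³/6)·n^{-1.5} → 0, so by Markov's inequality G has no triangles w.h.p.

E[X] ≈ 0.00569; in regime p = Θ(1/n^{3/2}) E[X] tends to 0 (below the triangle threshold p ~ 1/n).


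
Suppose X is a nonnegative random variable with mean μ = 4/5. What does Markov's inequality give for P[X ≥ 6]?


μ = E[X] = 4/5, a = 6.
Markov: P[X ≥ 6] ≤ μ/a = (4/5)/6 = 2/15.
Numerically: ≈ 0.13333.
(Since a = 6 > μ = 0.80000, the bound 2/15 is < 1 and informative.)

P[X ≥ 6] ≤ 2/15 ≈ 0.13333.


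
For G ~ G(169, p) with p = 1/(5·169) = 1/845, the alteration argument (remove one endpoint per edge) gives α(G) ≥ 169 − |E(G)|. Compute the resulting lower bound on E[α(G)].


E[|E(G)|] = C(169, 2)·p = 14196 · (1/845) = 84/5.
E[α(G)] ≥ n − E[|E(G)|] = 169 − 84/5 = 761/5.
Numerically: ≈ 152.2000.
(This is only a lower bound; the true E[α(G)] may be larger.)

E[α(G)] ≥ 761/5 ≈ 152.2000.


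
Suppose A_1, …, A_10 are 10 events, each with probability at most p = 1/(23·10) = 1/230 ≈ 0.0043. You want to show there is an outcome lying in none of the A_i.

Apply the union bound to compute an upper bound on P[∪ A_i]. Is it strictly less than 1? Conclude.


Union bound: P[∪_{i=1}^{10} A_i] ≤ Σ_i P[A_i] ≤ 10·p = 10·(1/230) = 1/23.
Numerically: 1/23 ≈ 0.0435.
Is 1/23 < 1? YES.
Since P[∪ A_i] ≤ 1/23 < 1, the complement has P[∩ A_i^c] ≥ 1 − 1/23 = 22/23 > 0, so some outcome avoids every A_i.

10·p = 1/23 ≈ 0.0435; existence CERTIFIED by the union bound.


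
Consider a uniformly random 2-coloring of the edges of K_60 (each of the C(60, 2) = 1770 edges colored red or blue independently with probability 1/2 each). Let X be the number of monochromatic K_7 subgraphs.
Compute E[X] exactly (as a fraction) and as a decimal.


Let X = Σ_S X_S over the C(60, 7) = 386206920 subsets S of size 7, where X_S = 1 if the K_7 on S is monochromatic.
For a fixed S, the K_7 on S has C(7, 2) = 21 edges. P[all 21 edges red] = (1/2)^21, and likewise for blue, so P[monochromatic] = 2·(1/2)^21 = 2^{1 − 21} = 1/1048576.
By linearity of expectation: E[X] = C(60, 7) · 2^{1 − 21} = 386206920 · 1/1048576 = 48275865/131072.
Numerically: E[X] ≈ 368.31562.

E[X] = C(60,7)·2^(1−C(7,2)) = 48275865/131072 ≈ 368.31562.


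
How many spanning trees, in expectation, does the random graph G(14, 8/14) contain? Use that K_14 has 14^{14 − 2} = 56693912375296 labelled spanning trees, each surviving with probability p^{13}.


K_14 has 14^{14 − 2} = 56693912375296 labelled spanning trees.
For each such spanning tree H, let X_H = 1 if all 13 edges of H are present in G. Then P[X_H = 1] = p^{13} = (4/7)^{13} = 67108864/96889010407.
By linearity of expectation: E[X] = Σ_H E[X_H] = 56693912375296 · p^{13} = 56693912375296 · 67108864/96889010407 = 274877906944/7.
Numerically: E[X] ≈ 3.92683e+10.

E[X] = 56693912375296 · (4/7)^{13} = 274877906944/7 ≈ 3.92683e+10.


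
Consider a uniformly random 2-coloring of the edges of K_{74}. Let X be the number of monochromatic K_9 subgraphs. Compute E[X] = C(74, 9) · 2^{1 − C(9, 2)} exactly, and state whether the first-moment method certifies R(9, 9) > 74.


E[X] = C(74, 9) · 2^{1 − 36} = 110524147514 · 2^{−35} = 110524147514/34359738368.
As a reduced fraction: E[X] = 55262073757/17179869184 ≈ 3.21668.
Is E[X] < 1? NO.
Since E[X] ≥ 1, the first-moment bound is inconclusive at n = 74; it does NOT by itself certify R(9, 9) > 74.

E[X] = 55262073757/17179869184 ≈ 3.21668; E[X] ≥ 1; first-moment method inconclusive here.
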